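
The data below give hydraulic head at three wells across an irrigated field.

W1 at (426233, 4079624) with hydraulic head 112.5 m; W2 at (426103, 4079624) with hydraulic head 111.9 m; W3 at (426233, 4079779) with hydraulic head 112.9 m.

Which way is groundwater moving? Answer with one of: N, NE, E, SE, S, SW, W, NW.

SW

∂h/∂x = (111.9 − 112.5) / (426103 − 426233) = +0.004615
∂h/∂y = (112.9 − 112.5) / (4079779 − 4079624) = +0.002581
Flow = −∇h = (-0.004615 east, -0.002581 north), which points southwest.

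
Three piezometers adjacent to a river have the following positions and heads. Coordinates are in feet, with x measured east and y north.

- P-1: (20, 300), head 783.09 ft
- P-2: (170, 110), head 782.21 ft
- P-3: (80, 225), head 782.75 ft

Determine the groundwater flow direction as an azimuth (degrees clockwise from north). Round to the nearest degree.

With h = a·x + b·y + c and P-1 as origin, the differences give:
  150·a + (-190)·b = -0.88
  60·a + (-75)·b = -0.34
Eliminate b (×(-75) and ×(-190), subtract): 150·a = 1.400 → a = ∂h/∂x = +0.009333
Back-substitute: b = ∂h/∂y = +0.01200.
Flow direction (−∇h) has components (-0.009333 E, -0.01200 N).
Azimuth = atan2(E, N) = atan2(-0.009333, -0.01200) = 217.9° ≈ 218°.

218°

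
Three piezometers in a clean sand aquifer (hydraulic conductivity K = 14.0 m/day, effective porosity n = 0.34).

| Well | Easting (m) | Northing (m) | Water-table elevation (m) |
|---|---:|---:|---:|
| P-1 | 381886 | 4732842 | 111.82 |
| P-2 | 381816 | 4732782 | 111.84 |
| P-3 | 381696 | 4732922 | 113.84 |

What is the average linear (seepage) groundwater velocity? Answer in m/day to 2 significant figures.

0.45 m/day

Differences from P-1: to P-2 (Δx, Δy, Δh) = (-70, -60, +0.02); to P-3 = (-190, 80, +2.02).
Solve a·Δx + b·Δy = Δh: det = (-70)·80 − (-190)·(-60) = -17000.
∂h/∂x = [(+0.02)·80 − (+2.02)·(-60)] / -17000 = -0.007224
∂h/∂y = [(-70)·(+2.02) − (-190)·(+0.02)] / -17000 = +0.008094
|∇h| = √(-0.007224² + 0.008094²) = 0.01085
Seepage velocity v = K·i/n = 14.0 × 0.01085 / 0.34 = 0.4468 m/day.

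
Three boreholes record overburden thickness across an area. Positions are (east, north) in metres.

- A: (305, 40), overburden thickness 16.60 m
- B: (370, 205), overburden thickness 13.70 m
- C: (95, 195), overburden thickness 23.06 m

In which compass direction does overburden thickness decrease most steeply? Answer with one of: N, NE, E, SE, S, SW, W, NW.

E

With d = a·x + b·y + c and A as origin, the differences give:
  65·a + 165·b = -2.90
  (-210)·a + 155·b = +6.46
Eliminate b (×155 and ×165, subtract): 44725·a = -1515.400 → a = ∂d/∂x = -0.03388
Back-substitute: b = ∂d/∂y = -0.004228.
Steepest decrease is along −∇f = (+0.03388 E, +0.004228 N) → east.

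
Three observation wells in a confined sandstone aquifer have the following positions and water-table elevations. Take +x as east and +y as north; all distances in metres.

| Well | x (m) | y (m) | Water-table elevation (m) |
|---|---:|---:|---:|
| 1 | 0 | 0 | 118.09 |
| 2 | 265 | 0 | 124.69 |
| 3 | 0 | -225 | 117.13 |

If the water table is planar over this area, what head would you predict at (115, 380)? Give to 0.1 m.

122.6 m

∂h/∂x = (124.69 − 118.09) / (265 − 0) = +0.02491
∂h/∂y = (117.13 − 118.09) / (-225 − 0) = +0.004267
h(115, 380) = 118.09 + (+0.02491)·(115) + (+0.004267)·(380) = 118.09 +2.864 +1.621 = 122.575 m.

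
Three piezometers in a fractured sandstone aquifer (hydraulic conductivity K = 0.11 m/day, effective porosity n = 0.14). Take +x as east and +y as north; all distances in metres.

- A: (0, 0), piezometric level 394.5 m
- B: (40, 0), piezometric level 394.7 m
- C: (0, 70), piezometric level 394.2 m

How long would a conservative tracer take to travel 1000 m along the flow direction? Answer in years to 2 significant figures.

530 years

∂h/∂x = (394.7 − 394.5) / (40 − 0) = +0.005000
∂h/∂y = (394.2 − 394.5) / (70 − 0) = -0.004286
|∇h| = √(0.005000² + -0.004286²) = 0.006586
Seepage velocity v = K·i/n = 0.11 × 0.006586 / 0.14 = 0.005175 m/day.
t = 1000 / 0.005175 = 1.932e+05 days = 529 years.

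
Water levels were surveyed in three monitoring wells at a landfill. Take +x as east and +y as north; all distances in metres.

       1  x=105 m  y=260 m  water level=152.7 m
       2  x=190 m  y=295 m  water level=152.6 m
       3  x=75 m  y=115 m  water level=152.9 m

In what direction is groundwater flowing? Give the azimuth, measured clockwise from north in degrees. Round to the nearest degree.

Differences from 1: to 2 (Δx, Δy, Δh) = (85, 35, -0.1); to 3 = (-30, -145, +0.2).
Solve a·Δx + b·Δy = Δh: det = 85·(-145) − (-30)·35 = -11275.
∂h/∂x = [(-0.1)·(-145) − (+0.2)·35] / -11275 = -0.0006652
∂h/∂y = [85·(+0.2) − (-30)·(-0.1)] / -11275 = -0.001242
Flow direction (−∇h) has components (+0.0006652 E, +0.001242 N).
Azimuth = atan2(E, N) = atan2(+0.0006652, +0.001242) = 28.2° ≈ 028°.

028°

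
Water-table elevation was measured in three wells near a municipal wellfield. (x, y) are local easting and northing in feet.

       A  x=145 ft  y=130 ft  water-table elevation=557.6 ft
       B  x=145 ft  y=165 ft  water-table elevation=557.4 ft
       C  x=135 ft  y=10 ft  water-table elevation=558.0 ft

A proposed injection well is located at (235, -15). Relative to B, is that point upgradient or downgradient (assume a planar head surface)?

Differences from A: to B (Δx, Δy, Δh) = (0, 35, -0.2); to C = (-10, -120, +0.4).
Solve a·Δx + b·Δy = Δh: det = 0·(-120) − (-10)·35 = 350.
∂h/∂x = [(-0.2)·(-120) − (+0.4)·35] / 350 = +0.02857
∂h/∂y = [0·(+0.4) − (-10)·(-0.2)] / 350 = -0.005714
Head at (235, -15) = 557.6 + (+0.02857)·(90) + (-0.005714)·(-145) = 561.00 ft.
That is higher than the 557.4 ft at B, so the point is upgradient.

upgradient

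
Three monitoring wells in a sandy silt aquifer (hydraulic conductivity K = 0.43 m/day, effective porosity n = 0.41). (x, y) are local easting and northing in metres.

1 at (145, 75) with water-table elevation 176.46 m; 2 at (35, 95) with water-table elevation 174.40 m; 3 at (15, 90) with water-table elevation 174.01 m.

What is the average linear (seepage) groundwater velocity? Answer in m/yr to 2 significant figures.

7.3 m/yr

Three-point gradient (reference 1): Δ to 2 = (-110, 20, -2.06), Δ to 3 = (-130, 15, -2.45).
∂h/∂x = +0.01905, ∂h/∂y = +0.001789 (det = 950).
|∇h| = √(0.01905² + 0.001789²) = 0.01913
Seepage velocity v = K·i/n = 0.43 × 0.01913 / 0.41 = 0.02006 m/day = 7.327 m/yr.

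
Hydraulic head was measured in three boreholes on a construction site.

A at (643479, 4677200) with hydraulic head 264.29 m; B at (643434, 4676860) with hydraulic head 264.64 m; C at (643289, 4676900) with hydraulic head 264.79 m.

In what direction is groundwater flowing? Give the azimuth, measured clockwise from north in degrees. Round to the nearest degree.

Taking A as reference: B−A = (-45, -340, +0.35); C−A = (-190, -300, +0.50).
Determinant of the coordinate differences = (-45)·(-300) − (-190)·(-340) = -51100.
∂h/∂x = [(+0.35)·(-300) − (+0.50)·(-340)] / -51100 = -0.001272
∂h/∂y = [(-45)·(+0.50) − (-190)·(+0.35)] / -51100 = -0.0008611
Flow direction (−∇h) has components (+0.001272 E, +0.0008611 N).
Azimuth = atan2(E, N) = atan2(+0.001272, +0.0008611) = 55.9° ≈ 056°.

056°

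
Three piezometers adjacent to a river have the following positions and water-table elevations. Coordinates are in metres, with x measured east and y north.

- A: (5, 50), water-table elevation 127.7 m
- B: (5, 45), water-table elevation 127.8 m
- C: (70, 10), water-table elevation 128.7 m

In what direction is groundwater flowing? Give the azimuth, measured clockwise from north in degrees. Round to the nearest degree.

351°

Differences from A: to B (Δx, Δy, Δh) = (0, -5, +0.1); to C = (65, -40, +1.0).
Solve a·Δx + b·Δy = Δh: det = 0·(-40) − 65·(-5) = 325.
∂h/∂x = [(+0.1)·(-40) − (+1.0)·(-5)] / 325 = +0.003077
∂h/∂y = [0·(+1.0) − 65·(+0.1)] / 325 = -0.02000
Flow direction (−∇h) has components (-0.003077 E, +0.02000 N).
Azimuth = atan2(E, N) = atan2(-0.003077, +0.02000) = 351.3° ≈ 351°.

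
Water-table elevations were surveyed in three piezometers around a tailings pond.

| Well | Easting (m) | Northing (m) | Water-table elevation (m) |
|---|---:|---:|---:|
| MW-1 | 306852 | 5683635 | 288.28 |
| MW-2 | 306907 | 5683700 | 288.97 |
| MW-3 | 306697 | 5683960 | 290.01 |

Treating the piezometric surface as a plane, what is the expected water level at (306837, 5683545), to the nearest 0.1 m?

Differences from MW-1: to MW-2 (Δx, Δy, Δh) = (55, 65, +0.69); to MW-3 = (-155, 325, +1.73).
Determinant of the coordinate differences = 55·325 − (-155)·65 = 27950.
∂h/∂x = [(+0.69)·325 − (+1.73)·65] / 27950 = +0.004000
∂h/∂y = [55·(+1.73) − (-155)·(+0.69)] / 27950 = +0.007231
h(306837, 5683545) = 288.28 + (+0.004000)·(-15) + (+0.007231)·(-90) = 288.28 -0.060 -0.651 = 287.569 m.

287.6 m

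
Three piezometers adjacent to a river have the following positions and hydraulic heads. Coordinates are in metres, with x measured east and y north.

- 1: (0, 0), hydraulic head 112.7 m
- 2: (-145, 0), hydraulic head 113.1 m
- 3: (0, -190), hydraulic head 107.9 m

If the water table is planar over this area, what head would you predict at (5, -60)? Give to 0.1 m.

111.2 m

∂h/∂x = (113.1 − 112.7) / (-145 − 0) = -0.002759
∂h/∂y = (107.9 − 112.7) / (-190 − 0) = +0.02526
h(5, -60) = 112.7 + (-0.002759)·(5) + (+0.02526)·(-60) = 112.7 -0.014 -1.516 = 111.170 m.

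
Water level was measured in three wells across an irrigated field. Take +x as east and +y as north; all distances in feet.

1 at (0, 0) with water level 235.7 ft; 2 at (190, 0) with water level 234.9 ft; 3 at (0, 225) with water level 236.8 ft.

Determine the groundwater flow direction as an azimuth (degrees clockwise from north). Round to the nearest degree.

∂h/∂x = (234.9 − 235.7) / (190 − 0) = -0.004211
∂h/∂y = (236.8 − 235.7) / (225 − 0) = +0.004889
Flow direction (−∇h) has components (+0.004211 E, -0.004889 N).
Azimuth = atan2(E, N) = atan2(+0.004211, -0.004889) = 139.3° ≈ 139°.

139°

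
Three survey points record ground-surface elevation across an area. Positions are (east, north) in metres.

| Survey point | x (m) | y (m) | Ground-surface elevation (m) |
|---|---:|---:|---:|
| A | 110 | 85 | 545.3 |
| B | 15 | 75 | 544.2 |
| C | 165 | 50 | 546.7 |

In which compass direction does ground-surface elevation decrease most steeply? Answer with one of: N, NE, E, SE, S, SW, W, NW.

NW

Three-point gradient (reference A): Δ to B = (-95, -10, -1.1), Δ to C = (55, -35, +1.4).
∂z/∂x = +0.01355, ∂z/∂y = -0.01871 (det = 3875).
Steepest decrease is along −∇f = (-0.01355 E, +0.01871 N) → northwest.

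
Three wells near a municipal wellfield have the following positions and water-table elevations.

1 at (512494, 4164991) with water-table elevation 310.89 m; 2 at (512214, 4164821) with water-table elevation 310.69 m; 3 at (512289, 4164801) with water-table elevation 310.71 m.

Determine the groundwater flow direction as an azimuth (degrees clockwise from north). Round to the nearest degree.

218°

With h = a·x + b·y + c and 1 as origin, the differences give:
  (-280)·a + (-170)·b = -0.20
  (-205)·a + (-190)·b = -0.18
Eliminate b (×(-190) and ×(-170), subtract): 18350·a = 7.400 → a = ∂h/∂x = +0.0004033
Back-substitute: b = ∂h/∂y = +0.0005123.
Flow direction (−∇h) has components (-0.0004033 E, -0.0005123 N).
Azimuth = atan2(E, N) = atan2(-0.0004033, -0.0005123) = 218.2° ≈ 218°.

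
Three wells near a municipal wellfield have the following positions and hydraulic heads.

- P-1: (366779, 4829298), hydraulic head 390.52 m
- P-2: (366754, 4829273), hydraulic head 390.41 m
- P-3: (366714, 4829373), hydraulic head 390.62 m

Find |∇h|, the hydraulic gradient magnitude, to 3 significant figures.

0.00321

Three-point gradient (reference P-1): Δ to P-2 = (-25, -25, -0.11), Δ to P-3 = (-65, 75, +0.10).
∂h/∂x = +0.001643, ∂h/∂y = +0.002757 (det = -3500).
|∇h| = √(0.001643² + 0.002757²) = 0.003209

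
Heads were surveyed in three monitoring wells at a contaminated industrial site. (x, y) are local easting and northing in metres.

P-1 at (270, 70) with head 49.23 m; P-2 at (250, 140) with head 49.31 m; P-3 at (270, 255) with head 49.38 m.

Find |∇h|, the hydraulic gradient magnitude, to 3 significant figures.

Differences from P-1: to P-2 (Δx, Δy, Δh) = (-20, 70, +0.08); to P-3 = (0, 185, +0.15).
Determinant of the coordinate differences = (-20)·185 − 0·70 = -3700.
∂h/∂x = [(+0.08)·185 − (+0.15)·70] / -3700 = -0.001162
∂h/∂y = [(-20)·(+0.15) − 0·(+0.08)] / -3700 = +0.0008108
|∇h| = √(-0.001162² + 0.0008108²) = 0.001417

0.00142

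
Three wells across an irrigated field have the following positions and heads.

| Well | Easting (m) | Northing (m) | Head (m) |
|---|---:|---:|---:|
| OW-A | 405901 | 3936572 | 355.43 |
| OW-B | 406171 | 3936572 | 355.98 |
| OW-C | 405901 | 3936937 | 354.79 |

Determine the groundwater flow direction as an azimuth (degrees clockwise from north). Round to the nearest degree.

∂h/∂x = (355.98 − 355.43) / (406171 − 405901) = +0.002037
∂h/∂y = (354.79 − 355.43) / (3936937 − 3936572) = -0.001753
Flow direction (−∇h) has components (-0.002037 E, +0.001753 N).
Azimuth = atan2(E, N) = atan2(-0.002037, +0.001753) = 310.7° ≈ 311°.

311°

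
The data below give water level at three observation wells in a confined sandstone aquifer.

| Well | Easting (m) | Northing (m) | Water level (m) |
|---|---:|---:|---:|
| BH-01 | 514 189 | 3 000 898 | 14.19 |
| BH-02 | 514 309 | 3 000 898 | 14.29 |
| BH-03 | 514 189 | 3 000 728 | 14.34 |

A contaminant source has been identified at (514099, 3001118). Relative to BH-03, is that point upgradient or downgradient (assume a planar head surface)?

∂h/∂x = (14.29 − 14.19) / (514309 − 514189) = +0.0008333
∂h/∂y = (14.34 − 14.19) / (3000728 − 3000898) = -0.0008824
Head at (514099, 3001118) = 14.19 + (+0.0008333)·(-90) + (-0.0008824)·(220) = 13.92 m.
That is lower than the 14.34 m at BH-03, so the point is downgradient.

downgradient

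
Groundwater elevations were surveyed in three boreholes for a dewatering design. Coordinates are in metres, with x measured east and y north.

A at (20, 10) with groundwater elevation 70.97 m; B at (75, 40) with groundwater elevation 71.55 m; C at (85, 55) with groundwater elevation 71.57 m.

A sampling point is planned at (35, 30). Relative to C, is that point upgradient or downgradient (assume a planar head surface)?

downgradient

With h = a·x + b·y + c and A as origin, the differences give:
  55·a + 30·b = +0.58
  65·a + 45·b = +0.60
Eliminate b (×45 and ×30, subtract): 525·a = 8.100 → a = ∂h/∂x = +0.01543
Back-substitute: b = ∂h/∂y = -0.008952.
Head at (35, 30) = 70.97 + (+0.01543)·(15) + (-0.008952)·(20) = 71.02 m.
That is lower than the 71.57 m at C, so the point is downgradient.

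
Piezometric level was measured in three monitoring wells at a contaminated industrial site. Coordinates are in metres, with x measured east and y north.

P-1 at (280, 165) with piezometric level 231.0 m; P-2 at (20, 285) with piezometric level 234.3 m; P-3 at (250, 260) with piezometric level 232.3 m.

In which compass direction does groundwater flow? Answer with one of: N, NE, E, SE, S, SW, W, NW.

Three-point gradient (reference P-1): Δ to P-2 = (-260, 120, +3.3), Δ to P-3 = (-30, 95, +1.3).
∂h/∂x = -0.007464, ∂h/∂y = +0.01133 (det = -21100).
Flow = −∇h = (+0.007464 east, -0.01133 north), which points southeast.

SE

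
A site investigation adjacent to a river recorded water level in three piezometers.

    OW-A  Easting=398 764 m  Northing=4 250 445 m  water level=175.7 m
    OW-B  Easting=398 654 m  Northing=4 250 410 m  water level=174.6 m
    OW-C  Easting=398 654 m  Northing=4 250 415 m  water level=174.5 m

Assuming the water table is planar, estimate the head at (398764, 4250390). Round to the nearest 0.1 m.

176.8 m

Taking OW-A as reference: OW-B−OW-A = (-110, -35, -1.1); OW-C−OW-A = (-110, -30, -1.2).
Solve a·Δx + b·Δy = Δh: det = (-110)·(-30) − (-110)·(-35) = -550.
∂h/∂x = [(-1.1)·(-30) − (-1.2)·(-35)] / -550 = +0.01636
∂h/∂y = [(-110)·(-1.2) − (-110)·(-1.1)] / -550 = -0.02000
h(398764, 4250390) = 175.7 + (+0.01636)·(0) + (-0.02000)·(-55) = 175.7 +0.000 +1.100 = 176.800 m.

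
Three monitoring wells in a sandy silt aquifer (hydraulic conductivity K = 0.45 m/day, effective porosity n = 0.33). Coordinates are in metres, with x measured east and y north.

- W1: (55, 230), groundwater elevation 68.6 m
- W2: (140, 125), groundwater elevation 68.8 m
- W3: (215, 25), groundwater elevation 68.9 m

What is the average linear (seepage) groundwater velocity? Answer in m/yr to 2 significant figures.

9.2 m/yr

With h = a·x + b·y + c and W1 as origin, the differences give:
  85·a + (-105)·b = +0.2
  160·a + (-205)·b = +0.3
Eliminate b (×(-205) and ×(-105), subtract): -625·a = -9.50 → a = ∂h/∂x = +0.01520
Back-substitute: b = ∂h/∂y = +0.01040.
|∇h| = √(0.01520² + 0.01040²) = 0.01842
Seepage velocity v = K·i/n = 0.45 × 0.01842 / 0.33 = 0.02512 m/day = 9.175 m/yr.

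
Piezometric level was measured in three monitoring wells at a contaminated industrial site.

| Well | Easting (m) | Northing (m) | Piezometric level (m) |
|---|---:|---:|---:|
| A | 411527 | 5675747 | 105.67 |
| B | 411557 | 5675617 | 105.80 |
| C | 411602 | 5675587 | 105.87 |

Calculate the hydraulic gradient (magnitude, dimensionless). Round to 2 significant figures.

0.0013

Differences from A: to B (Δx, Δy, Δh) = (30, -130, +0.13); to C = (75, -160, +0.20).
Solve a·Δx + b·Δy = Δh: det = 30·(-160) − 75·(-130) = 4950.
∂h/∂x = [(+0.13)·(-160) − (+0.20)·(-130)] / 4950 = +0.001051
∂h/∂y = [30·(+0.20) − 75·(+0.13)] / 4950 = -0.0007576
|∇h| = √(0.001051² + -0.0007576²) = 0.001296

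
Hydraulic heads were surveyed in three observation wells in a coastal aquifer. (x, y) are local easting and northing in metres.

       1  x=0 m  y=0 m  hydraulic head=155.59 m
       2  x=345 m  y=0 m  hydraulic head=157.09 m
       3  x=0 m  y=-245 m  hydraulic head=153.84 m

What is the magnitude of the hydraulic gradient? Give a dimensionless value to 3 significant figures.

∂h/∂x = (157.09 − 155.59) / (345 − 0) = +0.004348
∂h/∂y = (153.84 − 155.59) / (-245 − 0) = +0.007143
|∇h| = √(0.004348² + 0.007143²) = 0.008362

0.00836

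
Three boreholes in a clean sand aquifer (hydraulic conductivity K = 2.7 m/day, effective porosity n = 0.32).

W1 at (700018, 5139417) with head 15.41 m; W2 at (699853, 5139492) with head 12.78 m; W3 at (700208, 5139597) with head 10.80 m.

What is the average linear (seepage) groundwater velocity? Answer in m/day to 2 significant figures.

0.24 m/day

With h = a·x + b·y + c and W1 as origin, the differences give:
  (-165)·a + 75·b = -2.63
  190·a + 180·b = -4.61
Eliminate b (×180 and ×75, subtract): -43950·a = -127.650 → a = ∂h/∂x = +0.002904
Back-substitute: b = ∂h/∂y = -0.02868.
|∇h| = √(0.002904² + -0.02868²) = 0.02883
Seepage velocity v = K·i/n = 2.7 × 0.02883 / 0.32 = 0.2433 m/day.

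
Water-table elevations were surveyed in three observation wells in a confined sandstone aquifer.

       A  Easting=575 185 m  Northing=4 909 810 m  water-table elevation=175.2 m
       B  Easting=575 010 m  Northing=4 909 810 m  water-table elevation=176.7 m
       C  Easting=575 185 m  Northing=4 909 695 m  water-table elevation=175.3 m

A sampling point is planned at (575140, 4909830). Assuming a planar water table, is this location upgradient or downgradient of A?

∂h/∂x = (176.7 − 175.2) / (575010 − 575185) = -0.008571
∂h/∂y = (175.3 − 175.2) / (4909695 − 4909810) = -0.0008696
Head at (575140, 4909830) = 175.2 + (-0.008571)·(-45) + (-0.0008696)·(20) = 175.57 m.
That is higher than the 175.2 m at A, so the point is upgradient.

upgradient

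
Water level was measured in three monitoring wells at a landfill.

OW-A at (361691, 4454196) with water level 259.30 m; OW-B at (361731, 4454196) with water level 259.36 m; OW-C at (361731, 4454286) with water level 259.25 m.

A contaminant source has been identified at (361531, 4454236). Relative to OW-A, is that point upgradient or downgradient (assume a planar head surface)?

Taking OW-A as reference: OW-B−OW-A = (40, 0, +0.06); OW-C−OW-A = (40, 90, -0.05).
Solve a·Δx + b·Δy = Δh: det = 40·90 − 40·0 = 3600.
∂h/∂x = [(+0.06)·90 − (-0.05)·0] / 3600 = +0.001500
∂h/∂y = [40·(-0.05) − 40·(+0.06)] / 3600 = -0.001222
Head at (361531, 4454236) = 259.30 + (+0.001500)·(-160) + (-0.001222)·(40) = 259.01 m.
That is lower than the 259.30 m at OW-A, so the point is downgradient.

downgradient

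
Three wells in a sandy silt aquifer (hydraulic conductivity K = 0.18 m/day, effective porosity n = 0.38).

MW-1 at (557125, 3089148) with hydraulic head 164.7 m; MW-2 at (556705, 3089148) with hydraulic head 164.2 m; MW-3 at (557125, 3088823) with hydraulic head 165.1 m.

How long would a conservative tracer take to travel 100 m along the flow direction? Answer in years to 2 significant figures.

∂h/∂x = (164.2 − 164.7) / (556705 − 557125) = +0.001190
∂h/∂y = (165.1 − 164.7) / (3088823 − 3089148) = -0.001231
|∇h| = √(0.001190² + -0.001231²) = 0.001712
Seepage velocity v = K·i/n = 0.18 × 0.001712 / 0.38 = 0.0008109 m/day.
t = 100 / 0.0008109 = 1.233e+05 days = 338 years.

340 years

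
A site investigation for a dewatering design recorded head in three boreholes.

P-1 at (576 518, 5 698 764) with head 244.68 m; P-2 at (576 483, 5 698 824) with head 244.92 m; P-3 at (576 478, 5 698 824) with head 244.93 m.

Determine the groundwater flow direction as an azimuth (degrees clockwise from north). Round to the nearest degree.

145°

With h = a·x + b·y + c and P-1 as origin, the differences give:
  (-35)·a + 60·b = +0.24
  (-40)·a + 60·b = +0.25
Eliminate b (×60 and ×60, subtract): 300·a = -0.600 → a = ∂h/∂x = -0.002000
Back-substitute: b = ∂h/∂y = +0.002833.
Flow direction (−∇h) has components (+0.002000 E, -0.002833 N).
Azimuth = atan2(E, N) = atan2(+0.002000, -0.002833) = 144.8° ≈ 145°.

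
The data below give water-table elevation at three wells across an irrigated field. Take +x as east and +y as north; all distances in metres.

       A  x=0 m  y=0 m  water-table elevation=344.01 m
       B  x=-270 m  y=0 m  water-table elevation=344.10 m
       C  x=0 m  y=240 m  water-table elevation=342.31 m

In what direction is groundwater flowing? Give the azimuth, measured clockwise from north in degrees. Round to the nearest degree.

∂h/∂x = (344.10 − 344.01) / (-270 − 0) = -0.0003333
∂h/∂y = (342.31 − 344.01) / (240 − 0) = -0.007083
Flow direction (−∇h) has components (+0.0003333 E, +0.007083 N).
Azimuth = atan2(E, N) = atan2(+0.0003333, +0.007083) = 2.7° ≈ 003°.

003°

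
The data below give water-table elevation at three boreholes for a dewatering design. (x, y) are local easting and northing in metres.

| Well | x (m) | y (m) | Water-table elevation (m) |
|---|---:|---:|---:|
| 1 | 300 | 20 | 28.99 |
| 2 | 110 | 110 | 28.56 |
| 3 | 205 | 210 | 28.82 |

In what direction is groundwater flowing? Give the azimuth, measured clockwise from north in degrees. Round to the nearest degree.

263°

Taking 1 as reference: 2−1 = (-190, 90, -0.43); 3−1 = (-95, 190, -0.17).
Determinant of the coordinate differences = (-190)·190 − (-95)·90 = -27550.
∂h/∂x = [(-0.43)·190 − (-0.17)·90] / -27550 = +0.002410
∂h/∂y = [(-190)·(-0.17) − (-95)·(-0.43)] / -27550 = +0.0003103
Flow direction (−∇h) has components (-0.002410 E, -0.0003103 N).
Azimuth = atan2(E, N) = atan2(-0.002410, -0.0003103) = 262.7° ≈ 263°.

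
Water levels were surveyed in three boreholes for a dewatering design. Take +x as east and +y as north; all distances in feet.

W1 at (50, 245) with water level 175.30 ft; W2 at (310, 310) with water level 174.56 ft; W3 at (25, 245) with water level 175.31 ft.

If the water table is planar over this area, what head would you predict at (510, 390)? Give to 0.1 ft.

Differences from W1: to W2 (Δx, Δy, Δh) = (260, 65, -0.74); to W3 = (-25, 0, +0.01).
Determinant of the coordinate differences = 260·0 − (-25)·65 = 1625.
∂h/∂x = [(-0.74)·0 − (+0.01)·65] / 1625 = -0.0004000
∂h/∂y = [260·(+0.01) − (-25)·(-0.74)] / 1625 = -0.009785
h(510, 390) = 175.30 + (-0.0004000)·(460) + (-0.009785)·(145) = 175.30 -0.184 -1.419 = 173.697 ft.

173.7 ft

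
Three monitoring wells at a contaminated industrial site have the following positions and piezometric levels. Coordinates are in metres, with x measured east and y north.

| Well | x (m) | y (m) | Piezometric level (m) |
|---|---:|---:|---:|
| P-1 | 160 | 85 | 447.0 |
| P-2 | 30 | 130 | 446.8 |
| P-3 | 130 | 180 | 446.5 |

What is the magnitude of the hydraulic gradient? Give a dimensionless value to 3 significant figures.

0.00537

Taking P-1 as reference: P-2−P-1 = (-130, 45, -0.2); P-3−P-1 = (-30, 95, -0.5).
Solve a·Δx + b·Δy = Δh: det = (-130)·95 − (-30)·45 = -11000.
∂h/∂x = [(-0.2)·95 − (-0.5)·45] / -11000 = -0.0003182
∂h/∂y = [(-130)·(-0.5) − (-30)·(-0.2)] / -11000 = -0.005364
|∇h| = √(-0.0003182² + -0.005364²) = 0.005373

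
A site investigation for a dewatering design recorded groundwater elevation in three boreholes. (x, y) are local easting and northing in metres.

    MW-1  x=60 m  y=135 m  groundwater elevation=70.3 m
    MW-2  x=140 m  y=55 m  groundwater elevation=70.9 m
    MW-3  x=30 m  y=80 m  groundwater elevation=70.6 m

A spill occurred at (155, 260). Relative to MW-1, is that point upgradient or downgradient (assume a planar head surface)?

With h = a·x + b·y + c and MW-1 as origin, the differences give:
  80·a + (-80)·b = +0.6
  (-30)·a + (-55)·b = +0.3
Eliminate b (×(-55) and ×(-80), subtract): -6800·a = -9.00 → a = ∂h/∂x = +0.001324
Back-substitute: b = ∂h/∂y = -0.006176.
Head at (155, 260) = 70.3 + (+0.001324)·(95) + (-0.006176)·(125) = 69.65 m.
That is lower than the 70.3 m at MW-1, so the point is downgradient.

downgradient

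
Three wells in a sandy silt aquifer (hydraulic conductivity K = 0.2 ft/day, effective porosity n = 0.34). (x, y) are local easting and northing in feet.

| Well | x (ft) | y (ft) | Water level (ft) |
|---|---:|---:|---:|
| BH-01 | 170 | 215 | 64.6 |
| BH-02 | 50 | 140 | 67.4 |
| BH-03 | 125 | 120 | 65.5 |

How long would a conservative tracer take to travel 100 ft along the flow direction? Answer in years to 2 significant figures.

Three-point gradient (reference BH-01): Δ to BH-02 = (-120, -75, +2.8), Δ to BH-03 = (-45, -95, +0.9).
∂h/∂x = -0.02474, ∂h/∂y = +0.002243 (det = 8025).
|∇h| = √(-0.02474² + 0.002243²) = 0.02484
Seepage velocity v = K·i/n = 0.2 × 0.02484 / 0.34 = 0.01461 ft/day.
t = 100 / 0.01461 = 6845 days = 18.7 years.

19 years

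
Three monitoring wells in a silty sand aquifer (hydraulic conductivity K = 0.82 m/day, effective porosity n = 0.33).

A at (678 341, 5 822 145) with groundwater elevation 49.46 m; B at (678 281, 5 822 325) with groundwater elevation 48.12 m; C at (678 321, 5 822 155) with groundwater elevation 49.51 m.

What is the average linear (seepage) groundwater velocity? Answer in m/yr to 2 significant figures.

11 m/yr

Taking A as reference: B−A = (-60, 180, -1.34); C−A = (-20, 10, +0.05).
Solve a·Δx + b·Δy = Δh: det = (-60)·10 − (-20)·180 = 3000.
∂h/∂x = [(-1.34)·10 − (+0.05)·180] / 3000 = -0.007467
∂h/∂y = [(-60)·(+0.05) − (-20)·(-1.34)] / 3000 = -0.009933
|∇h| = √(-0.007467² + -0.009933²) = 0.01243
Seepage velocity v = K·i/n = 0.82 × 0.01243 / 0.33 = 0.03089 m/day = 11.28 m/yr.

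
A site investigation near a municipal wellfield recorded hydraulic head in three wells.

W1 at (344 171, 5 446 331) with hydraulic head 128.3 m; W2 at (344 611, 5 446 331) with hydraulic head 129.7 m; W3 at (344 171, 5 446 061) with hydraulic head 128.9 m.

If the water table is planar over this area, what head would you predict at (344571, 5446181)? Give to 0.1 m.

∂h/∂x = (129.7 − 128.3) / (344611 − 344171) = +0.003182
∂h/∂y = (128.9 − 128.3) / (5446061 − 5446331) = -0.002222
h(344571, 5446181) = 128.3 + (+0.003182)·(400) + (-0.002222)·(-150) = 128.3 +1.273 +0.333 = 129.906 m.

129.9 m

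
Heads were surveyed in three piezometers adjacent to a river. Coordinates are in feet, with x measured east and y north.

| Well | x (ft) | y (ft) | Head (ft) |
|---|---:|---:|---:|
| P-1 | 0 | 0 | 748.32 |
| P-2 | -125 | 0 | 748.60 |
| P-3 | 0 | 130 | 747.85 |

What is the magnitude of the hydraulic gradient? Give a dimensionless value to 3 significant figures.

0.00425

∂h/∂x = (748.60 − 748.32) / (-125 − 0) = -0.002240
∂h/∂y = (747.85 − 748.32) / (130 − 0) = -0.003615
|∇h| = √(-0.002240² + -0.003615²) = 0.004253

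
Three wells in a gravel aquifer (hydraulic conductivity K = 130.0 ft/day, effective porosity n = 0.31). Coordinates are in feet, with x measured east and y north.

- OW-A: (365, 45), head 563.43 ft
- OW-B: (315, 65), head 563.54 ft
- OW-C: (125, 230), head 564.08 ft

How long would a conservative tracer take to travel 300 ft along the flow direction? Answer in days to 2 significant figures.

330 days

Taking OW-A as reference: OW-B−OW-A = (-50, 20, +0.11); OW-C−OW-A = (-240, 185, +0.65).
Determinant of the coordinate differences = (-50)·185 − (-240)·20 = -4450.
∂h/∂x = [(+0.11)·185 − (+0.65)·20] / -4450 = -0.001652
∂h/∂y = [(-50)·(+0.65) − (-240)·(+0.11)] / -4450 = +0.001371
|∇h| = √(-0.001652² + 0.001371²) = 0.002147
Seepage velocity v = K·i/n = 130.0 × 0.002147 / 0.31 = 0.9004 ft/day.
t = 300 / 0.9004 = 333.2 days.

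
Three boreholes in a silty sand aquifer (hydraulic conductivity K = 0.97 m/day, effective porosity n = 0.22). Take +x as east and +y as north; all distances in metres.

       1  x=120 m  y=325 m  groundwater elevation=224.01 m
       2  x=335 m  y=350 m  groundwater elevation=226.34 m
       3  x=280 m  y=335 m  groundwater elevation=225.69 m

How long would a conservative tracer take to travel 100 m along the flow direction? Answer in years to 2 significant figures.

5.2 years

Taking 1 as reference: 2−1 = (215, 25, +2.33); 3−1 = (160, 10, +1.68).
Solve a·Δx + b·Δy = Δh: det = 215·10 − 160·25 = -1850.
∂h/∂x = [(+2.33)·10 − (+1.68)·25] / -1850 = +0.01011
∂h/∂y = [215·(+1.68) − 160·(+2.33)] / -1850 = +0.006270
|∇h| = √(0.01011² + 0.006270²) = 0.0119
Seepage velocity v = K·i/n = 0.97 × 0.0119 / 0.22 = 0.05247 m/day.
t = 100 / 0.05247 = 1906 days = 5.22 years.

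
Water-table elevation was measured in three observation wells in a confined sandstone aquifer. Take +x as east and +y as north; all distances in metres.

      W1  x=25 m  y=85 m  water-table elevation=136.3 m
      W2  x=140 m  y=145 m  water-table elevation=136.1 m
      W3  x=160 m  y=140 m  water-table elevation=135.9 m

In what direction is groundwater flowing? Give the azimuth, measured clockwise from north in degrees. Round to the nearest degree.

With h = a·x + b·y + c and W1 as origin, the differences give:
  115·a + 60·b = -0.2
  135·a + 55·b = -0.4
Eliminate b (×55 and ×60, subtract): -1775·a = 13.00 → a = ∂h/∂x = -0.007324
Back-substitute: b = ∂h/∂y = +0.01070.
Flow direction (−∇h) has components (+0.007324 E, -0.01070 N).
Azimuth = atan2(E, N) = atan2(+0.007324, -0.01070) = 145.6° ≈ 146°.

146°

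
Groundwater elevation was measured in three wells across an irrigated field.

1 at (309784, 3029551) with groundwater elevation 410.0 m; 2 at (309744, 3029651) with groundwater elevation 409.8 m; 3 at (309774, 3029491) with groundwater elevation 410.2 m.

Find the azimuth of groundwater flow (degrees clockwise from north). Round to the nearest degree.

Three-point gradient (reference 1): Δ to 2 = (-40, 100, -0.2), Δ to 3 = (-10, -60, +0.2).
∂h/∂x = -0.002353, ∂h/∂y = -0.002941 (det = 3400).
Flow direction (−∇h) has components (+0.002353 E, +0.002941 N).
Azimuth = atan2(E, N) = atan2(+0.002353, +0.002941) = 38.7° ≈ 039°.

039°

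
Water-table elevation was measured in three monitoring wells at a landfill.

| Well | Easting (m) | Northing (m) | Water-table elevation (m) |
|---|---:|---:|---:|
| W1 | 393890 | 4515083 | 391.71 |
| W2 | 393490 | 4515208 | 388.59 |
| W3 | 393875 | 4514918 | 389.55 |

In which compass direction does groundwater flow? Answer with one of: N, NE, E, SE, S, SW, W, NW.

Three-point gradient (reference W1): Δ to W2 = (-400, 125, -3.12), Δ to W3 = (-15, -165, -2.16).
∂h/∂x = +0.01156, ∂h/∂y = +0.01204 (det = 67875).
Flow = −∇h = (-0.01156 east, -0.01204 north), which points southwest.

SW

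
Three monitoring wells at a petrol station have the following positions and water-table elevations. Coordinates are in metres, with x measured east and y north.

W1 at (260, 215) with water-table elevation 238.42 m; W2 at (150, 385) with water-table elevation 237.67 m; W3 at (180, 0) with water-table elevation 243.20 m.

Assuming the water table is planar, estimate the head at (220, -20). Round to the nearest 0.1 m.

Taking W1 as reference: W2−W1 = (-110, 170, -0.75); W3−W1 = (-80, -215, +4.78).
Solve a·Δx + b·Δy = Δh: det = (-110)·(-215) − (-80)·170 = 37250.
∂h/∂x = [(-0.75)·(-215) − (+4.78)·170] / 37250 = -0.01749
∂h/∂y = [(-110)·(+4.78) − (-80)·(-0.75)] / 37250 = -0.01573
h(220, -20) = 238.42 + (-0.01749)·(-40) + (-0.01573)·(-235) = 238.42 +0.699 +3.696 = 242.815 m.

242.8 m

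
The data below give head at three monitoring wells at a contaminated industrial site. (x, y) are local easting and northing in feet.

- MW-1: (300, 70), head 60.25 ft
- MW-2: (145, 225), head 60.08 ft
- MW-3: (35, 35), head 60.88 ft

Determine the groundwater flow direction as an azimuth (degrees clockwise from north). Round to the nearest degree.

With h = a·x + b·y + c and MW-1 as origin, the differences give:
  (-155)·a + 155·b = -0.17
  (-265)·a + (-35)·b = +0.63
Eliminate b (×(-35) and ×155, subtract): 46500·a = -91.700 → a = ∂h/∂x = -0.001972
Back-substitute: b = ∂h/∂y = -0.003069.
Flow direction (−∇h) has components (+0.001972 E, +0.003069 N).
Azimuth = atan2(E, N) = atan2(+0.001972, +0.003069) = 32.7° ≈ 033°.

033°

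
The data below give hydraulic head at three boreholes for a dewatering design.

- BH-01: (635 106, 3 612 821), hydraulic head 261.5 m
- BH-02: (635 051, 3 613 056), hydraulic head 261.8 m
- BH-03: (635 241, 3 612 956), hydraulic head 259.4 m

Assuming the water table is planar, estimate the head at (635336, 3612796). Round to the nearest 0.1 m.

258.4 m

Three-point gradient (reference BH-01): Δ to BH-02 = (-55, 235, +0.3), Δ to BH-03 = (135, 135, -2.1).
∂h/∂x = -0.01364, ∂h/∂y = -0.001916 (det = -39150).
h(635336, 3612796) = 261.5 + (-0.01364)·(230) + (-0.001916)·(-25) = 261.5 -3.137 +0.048 = 258.411 m.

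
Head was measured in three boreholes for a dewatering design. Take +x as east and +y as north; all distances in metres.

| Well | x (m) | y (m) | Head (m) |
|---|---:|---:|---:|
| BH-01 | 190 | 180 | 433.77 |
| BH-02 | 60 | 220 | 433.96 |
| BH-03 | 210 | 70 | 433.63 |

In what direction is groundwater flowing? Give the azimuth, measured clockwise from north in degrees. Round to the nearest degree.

Taking BH-01 as reference: BH-02−BH-01 = (-130, 40, +0.19); BH-03−BH-01 = (20, -110, -0.14).
Determinant of the coordinate differences = (-130)·(-110) − 20·40 = 13500.
∂h/∂x = [(+0.19)·(-110) − (-0.14)·40] / 13500 = -0.001133
∂h/∂y = [(-130)·(-0.14) − 20·(+0.19)] / 13500 = +0.001067
Flow direction (−∇h) has components (+0.001133 E, -0.001067 N).
Azimuth = atan2(E, N) = atan2(+0.001133, -0.001067) = 133.3° ≈ 133°.

133°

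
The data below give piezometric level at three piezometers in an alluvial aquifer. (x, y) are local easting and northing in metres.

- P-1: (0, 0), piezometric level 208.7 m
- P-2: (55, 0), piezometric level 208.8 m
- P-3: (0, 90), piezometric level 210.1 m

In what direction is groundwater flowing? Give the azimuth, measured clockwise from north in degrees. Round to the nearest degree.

187°

∂h/∂x = (208.8 − 208.7) / (55 − 0) = +0.001818
∂h/∂y = (210.1 − 208.7) / (90 − 0) = +0.01556
Flow direction (−∇h) has components (-0.001818 E, -0.01556 N).
Azimuth = atan2(E, N) = atan2(-0.001818, -0.01556) = 186.7° ≈ 187°.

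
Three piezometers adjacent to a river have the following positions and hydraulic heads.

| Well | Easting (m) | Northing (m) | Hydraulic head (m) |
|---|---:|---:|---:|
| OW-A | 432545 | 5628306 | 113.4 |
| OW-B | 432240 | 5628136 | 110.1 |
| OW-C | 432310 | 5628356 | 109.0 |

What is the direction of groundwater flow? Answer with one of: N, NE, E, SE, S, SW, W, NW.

NW

Three-point gradient (reference OW-A): Δ to OW-B = (-305, -170, -3.3), Δ to OW-C = (-235, 50, -4.4).
∂h/∂x = +0.01654, ∂h/∂y = -0.01026 (det = -55200).
Flow = −∇h = (-0.01654 east, +0.01026 north), which points northwest.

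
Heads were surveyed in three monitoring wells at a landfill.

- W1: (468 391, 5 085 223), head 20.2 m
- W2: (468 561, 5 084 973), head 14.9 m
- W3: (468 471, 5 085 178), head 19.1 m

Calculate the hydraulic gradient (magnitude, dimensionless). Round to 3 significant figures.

0.0194

With h = a·x + b·y + c and W1 as origin, the differences give:
  170·a + (-250)·b = -5.3
  80·a + (-45)·b = -1.1
Eliminate b (×(-45) and ×(-250), subtract): 12350·a = -36.50 → a = ∂h/∂x = -0.002955
Back-substitute: b = ∂h/∂y = +0.01919.
|∇h| = √(-0.002955² + 0.01919²) = 0.01942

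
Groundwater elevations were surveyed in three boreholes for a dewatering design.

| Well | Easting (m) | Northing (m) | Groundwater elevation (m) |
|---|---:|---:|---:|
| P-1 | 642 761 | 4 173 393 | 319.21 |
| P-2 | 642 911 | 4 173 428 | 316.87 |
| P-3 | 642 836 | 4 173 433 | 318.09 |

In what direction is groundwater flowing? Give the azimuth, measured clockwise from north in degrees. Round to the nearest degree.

098°

Differences from P-1: to P-2 (Δx, Δy, Δh) = (150, 35, -2.34); to P-3 = (75, 40, -1.12).
Solve a·Δx + b·Δy = Δh: det = 150·40 − 75·35 = 3375.
∂h/∂x = [(-2.34)·40 − (-1.12)·35] / 3375 = -0.01612
∂h/∂y = [150·(-1.12) − 75·(-2.34)] / 3375 = +0.002222
Flow direction (−∇h) has components (+0.01612 E, -0.002222 N).
Azimuth = atan2(E, N) = atan2(+0.01612, -0.002222) = 97.8° ≈ 098°.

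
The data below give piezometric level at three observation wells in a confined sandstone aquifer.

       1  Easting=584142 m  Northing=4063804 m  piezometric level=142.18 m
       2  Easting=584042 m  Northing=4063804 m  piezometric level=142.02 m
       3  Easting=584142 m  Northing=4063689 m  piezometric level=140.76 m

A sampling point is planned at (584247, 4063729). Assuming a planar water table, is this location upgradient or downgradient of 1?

∂h/∂x = (142.02 − 142.18) / (584042 − 584142) = +0.001600
∂h/∂y = (140.76 − 142.18) / (4063689 − 4063804) = +0.01235
Head at (584247, 4063729) = 142.18 + (+0.001600)·(105) + (+0.01235)·(-75) = 141.42 m.
That is lower than the 142.18 m at 1, so the point is downgradient.

downgradient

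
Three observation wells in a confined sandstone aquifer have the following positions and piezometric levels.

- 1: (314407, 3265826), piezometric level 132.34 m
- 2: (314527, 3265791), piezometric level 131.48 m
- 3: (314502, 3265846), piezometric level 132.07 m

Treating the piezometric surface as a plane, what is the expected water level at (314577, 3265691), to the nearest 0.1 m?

Differences from 1: to 2 (Δx, Δy, Δh) = (120, -35, -0.86); to 3 = (95, 20, -0.27).
Determinant of the coordinate differences = 120·20 − 95·(-35) = 5725.
∂h/∂x = [(-0.86)·20 − (-0.27)·(-35)] / 5725 = -0.004655
∂h/∂y = [120·(-0.27) − 95·(-0.86)] / 5725 = +0.008611
h(314577, 3265691) = 132.34 + (-0.004655)·(170) + (+0.008611)·(-135) = 132.34 -0.791 -1.163 = 130.386 m.

130.4 m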